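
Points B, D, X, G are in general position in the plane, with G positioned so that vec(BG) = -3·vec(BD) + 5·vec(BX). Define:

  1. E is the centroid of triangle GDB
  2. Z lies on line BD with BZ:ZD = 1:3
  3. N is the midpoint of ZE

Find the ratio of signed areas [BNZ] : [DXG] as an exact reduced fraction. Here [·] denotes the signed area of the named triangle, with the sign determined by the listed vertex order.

Choose coordinates B = (0, 0), D = (1, 0), X = (0, 1), G = (-3, 5).
1. E is the centroid of triangle GDB ⇒ E = (-2/3, 5/3)
2. Z lies on line BD with BZ:ZD = 1:3 ⇒ Z = (1/4, 0)
3. N is the midpoint of ZE ⇒ N = (-5/24, 5/6)
2·[BNZ] = -5/24, 2·[DXG] = -1
[BNZ]:[DXG] = -5/24:-1 = 5/24

[BNZ]:[DXG] = 5/24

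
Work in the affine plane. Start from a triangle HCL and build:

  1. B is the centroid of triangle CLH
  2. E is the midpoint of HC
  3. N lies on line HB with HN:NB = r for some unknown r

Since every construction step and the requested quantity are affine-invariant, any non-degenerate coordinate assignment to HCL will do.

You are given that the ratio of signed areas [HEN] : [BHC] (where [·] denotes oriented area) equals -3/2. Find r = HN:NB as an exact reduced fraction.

r = -3/4

Set H = (0, 0), C = (1, 0), L = (0, 1); any affine frame gives the same invariant.
1. B is the centroid of triangle CLH ⇒ B = (1/3, 1/3)
2. E is the midpoint of HC ⇒ E = (1/2, 0)
3. With HN:NB = r, write λ = r/(r+1) so N = H + λ·(B−H); N is affine-linear in λ
Every point depending on N is an affine combination of N and λ-independent points, so each such coordinate is linear in λ; the λ² term in each signed area is a multiple of (B−H)×(B−H) = 0, so 2·[HEN] and 2·[BHC] are each linear in λ. Evaluating at λ=0 and λ=1:
  2·[HEN] = 1/6·λ,   2·[BHC] = 1/3
So [HEN]:[BHC] = (1/6·λ) / (1/3). Setting this equal to -3/2:
  1/6·λ = -3/2·(1/3)  ⇒  λ = -3
Then r = λ/(1−λ) = (-3)/(4) = -3/4. Check: with r = -3/4, N = (-1, -1) and [HEN]:[BHC] = -3/2 as required.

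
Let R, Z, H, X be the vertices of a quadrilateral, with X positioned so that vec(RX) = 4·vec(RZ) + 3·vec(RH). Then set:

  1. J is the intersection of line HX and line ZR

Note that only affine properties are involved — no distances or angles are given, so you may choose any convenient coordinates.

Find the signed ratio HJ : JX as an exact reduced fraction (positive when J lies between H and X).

Set R = (0, 0), Z = (1, 0), H = (0, 1), X = (4, 3); any affine frame gives the same invariant.
1. J is the intersection of line HX and line ZR ⇒ J = (-2, 0)
J = H + t·(X−H) with t = -1/2, so HJ:JX = t:(1−t) = -1/2:3/2

HJ:JX = -1/3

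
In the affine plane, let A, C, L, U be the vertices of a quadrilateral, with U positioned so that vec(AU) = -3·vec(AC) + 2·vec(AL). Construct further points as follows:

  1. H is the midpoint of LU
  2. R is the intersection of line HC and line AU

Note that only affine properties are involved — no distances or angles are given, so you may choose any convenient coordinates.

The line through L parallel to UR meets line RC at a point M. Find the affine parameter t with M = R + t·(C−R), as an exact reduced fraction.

t = 3/2

Work in coordinates with A = (0, 0), C = (1, 0), L = (0, 1), U = (-3, 2).
1. H is the midpoint of LU ⇒ H = (-3/2, 3/2)
2. R is the intersection of line HC and line AU ⇒ R = (-9, 6)
through L parallel to UR: direction (-6, 4); meets RC at M = (6, -3)
M = R + t·(C−R) with t = 3/2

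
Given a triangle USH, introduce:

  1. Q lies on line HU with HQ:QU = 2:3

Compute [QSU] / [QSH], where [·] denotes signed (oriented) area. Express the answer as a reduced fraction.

Assign U = (0, 0), S = (1, 0), H = (0, 1) — the answer is frame-independent, so this choice is without loss of generality.
1. Q lies on line HU with HQ:QU = 2:3 ⇒ Q = (0, 3/5)
2·[QSU] = -3/5, 2·[QSH] = 2/5
[QSU]:[QSH] = -3/5:2/5 = -3/2

[QSU]:[QSH] = -3/2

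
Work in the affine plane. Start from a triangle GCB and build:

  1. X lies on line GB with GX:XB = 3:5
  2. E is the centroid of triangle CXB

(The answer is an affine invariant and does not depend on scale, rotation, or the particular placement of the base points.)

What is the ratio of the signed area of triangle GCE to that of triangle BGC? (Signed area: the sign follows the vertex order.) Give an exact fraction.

[GCE]:[BGC] = 11/24

Assign G = (0, 0), C = (1, 0), B = (0, 1) — the answer is frame-independent, so this choice is without loss of generality.
1. X lies on line GB with GX:XB = 3:5 ⇒ X = (0, 3/8)
2. E is the centroid of triangle CXB ⇒ E = (1/3, 11/24)
2·[GCE] = 11/24, 2·[BGC] = 1
[GCE]:[BGC] = 11/24:1 = 11/24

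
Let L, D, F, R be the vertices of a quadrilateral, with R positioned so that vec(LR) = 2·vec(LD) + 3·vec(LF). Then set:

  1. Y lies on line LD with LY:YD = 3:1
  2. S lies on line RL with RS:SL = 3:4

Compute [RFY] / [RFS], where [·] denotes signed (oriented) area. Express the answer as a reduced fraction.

[RFY]:[RFS] = 49/12

Assign L = (0, 0), D = (1, 0), F = (0, 1), R = (2, 3) — the answer is frame-independent, so this choice is without loss of generality.
1. Y lies on line LD with LY:YD = 3:1 ⇒ Y = (3/4, 0)
2. S lies on line RL with RS:SL = 3:4 ⇒ S = (8/7, 12/7)
2·[RFY] = 7/2, 2·[RFS] = 6/7
[RFY]:[RFS] = 7/2:6/7 = 49/12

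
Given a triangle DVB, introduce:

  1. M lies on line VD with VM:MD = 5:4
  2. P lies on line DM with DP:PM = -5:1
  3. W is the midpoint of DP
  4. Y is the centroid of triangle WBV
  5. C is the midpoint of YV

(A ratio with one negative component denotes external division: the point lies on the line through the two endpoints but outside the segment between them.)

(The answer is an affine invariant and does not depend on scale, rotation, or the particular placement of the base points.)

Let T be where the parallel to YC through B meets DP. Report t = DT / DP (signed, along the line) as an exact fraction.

t = 31/10

Work in coordinates with D = (0, 0), V = (1, 0), B = (0, 1).
1. M lies on line VD with VM:MD = 5:4 ⇒ M = (4/9, 0)
2. P lies on line DM with DP:PM = -5:1 ⇒ P = (5/9, 0)
3. W is the midpoint of DP ⇒ W = (5/18, 0)
4. Y is the centroid of triangle WBV ⇒ Y = (23/54, 1/3)
5. C is the midpoint of YV ⇒ C = (77/108, 1/6)
through B parallel to YC: direction (31/108, -1/6); meets DP at T = (31/18, 0)
T = D + t·(P−D) with t = 31/10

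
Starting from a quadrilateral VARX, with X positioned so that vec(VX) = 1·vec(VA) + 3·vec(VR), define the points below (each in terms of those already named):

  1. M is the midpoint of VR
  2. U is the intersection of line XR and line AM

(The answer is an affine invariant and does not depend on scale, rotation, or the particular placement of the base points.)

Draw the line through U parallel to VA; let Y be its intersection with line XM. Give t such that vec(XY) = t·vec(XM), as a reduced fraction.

Work in coordinates with V = (0, 0), A = (1, 0), R = (0, 1), X = (1, 3).
1. M is the midpoint of VR ⇒ M = (0, 1/2)
2. U is the intersection of line XR and line AM ⇒ U = (-1/5, 3/5)
through U parallel to VA: direction (1, 0); meets XM at Y = (1/25, 3/5)
Y = X + t·(M−X) with t = 24/25

t = 24/25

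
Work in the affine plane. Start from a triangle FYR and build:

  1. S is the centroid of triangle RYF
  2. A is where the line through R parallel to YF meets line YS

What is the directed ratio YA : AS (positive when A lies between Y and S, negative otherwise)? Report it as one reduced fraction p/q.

Set F = (0, 0), Y = (1, 0), R = (0, 1); any affine frame gives the same invariant.
1. S is the centroid of triangle RYF ⇒ S = (1/3, 1/3)
2. A is where the line through R parallel to YF meets line YS ⇒ A = (-1, 1)
A = Y + t·(S−Y) with t = 3, so YA:AS = t:(1−t) = 3:-2

YA:AS = -3/2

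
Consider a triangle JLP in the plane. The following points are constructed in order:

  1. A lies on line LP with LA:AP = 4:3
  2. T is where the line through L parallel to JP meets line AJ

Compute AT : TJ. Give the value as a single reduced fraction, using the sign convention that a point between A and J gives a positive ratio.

Set J = (0, 0), L = (1, 0), P = (0, 1); any affine frame gives the same invariant.
1. A lies on line LP with LA:AP = 4:3 ⇒ A = (3/7, 4/7)
2. T is where the line through L parallel to JP meets line AJ ⇒ T = (1, 4/3)
T = A + t·(J−A) with t = -4/3, so AT:TJ = t:(1−t) = -4/3:7/3

AT:TJ = -4/7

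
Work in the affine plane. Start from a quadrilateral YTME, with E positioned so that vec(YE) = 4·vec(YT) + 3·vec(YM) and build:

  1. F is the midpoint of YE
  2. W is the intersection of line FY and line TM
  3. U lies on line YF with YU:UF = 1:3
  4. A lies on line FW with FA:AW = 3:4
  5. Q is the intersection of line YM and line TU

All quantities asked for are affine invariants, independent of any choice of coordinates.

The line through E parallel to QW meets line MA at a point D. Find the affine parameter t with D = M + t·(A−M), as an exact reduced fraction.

t = 119/23

Assign Y = (0, 0), T = (1, 0), M = (0, 1), E = (4, 3) — the answer is frame-independent, so this choice is without loss of generality.
1. F is the midpoint of YE ⇒ F = (2, 3/2)
2. W is the intersection of line FY and line TM ⇒ W = (4/7, 3/7)
3. U lies on line YF with YU:UF = 1:3 ⇒ U = (1/2, 3/8)
4. A lies on line FW with FA:AW = 3:4 ⇒ A = (68/49, 51/49)
5. Q is the intersection of line YM and line TU ⇒ Q = (0, 3/4)
through E parallel to QW: direction (4/7, -9/28); meets MA at D = (1156/161, 195/161)
D = M + t·(A−M) with t = 119/23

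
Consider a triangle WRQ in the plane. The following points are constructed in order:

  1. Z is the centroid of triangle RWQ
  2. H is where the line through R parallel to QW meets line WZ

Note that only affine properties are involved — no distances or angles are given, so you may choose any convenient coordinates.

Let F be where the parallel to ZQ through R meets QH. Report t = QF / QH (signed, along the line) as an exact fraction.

t = 1/2

Choose coordinates W = (0, 0), R = (1, 0), Q = (0, 1).
1. Z is the centroid of triangle RWQ ⇒ Z = (1/3, 1/3)
2. H is where the line through R parallel to QW meets line WZ ⇒ H = (1, 1)
through R parallel to ZQ: direction (-1/3, 2/3); meets QH at F = (1/2, 1)
F = Q + t·(H−Q) with t = 1/2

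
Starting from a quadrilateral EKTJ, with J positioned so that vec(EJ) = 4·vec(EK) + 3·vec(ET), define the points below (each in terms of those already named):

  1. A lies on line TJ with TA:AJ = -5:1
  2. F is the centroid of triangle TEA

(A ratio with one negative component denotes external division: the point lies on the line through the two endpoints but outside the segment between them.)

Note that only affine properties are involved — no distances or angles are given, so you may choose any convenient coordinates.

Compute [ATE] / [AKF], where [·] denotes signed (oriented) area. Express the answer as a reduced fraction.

[ATE]:[AKF] = -15/11

Assign E = (0, 0), K = (1, 0), T = (0, 1), J = (4, 3) — the answer is frame-independent, so this choice is without loss of generality.
1. A lies on line TJ with TA:AJ = -5:1 ⇒ A = (5, 7/2)
2. F is the centroid of triangle TEA ⇒ F = (5/3, 3/2)
2·[ATE] = 5, 2·[AKF] = -11/3
[ATE]:[AKF] = 5:-11/3 = -15/11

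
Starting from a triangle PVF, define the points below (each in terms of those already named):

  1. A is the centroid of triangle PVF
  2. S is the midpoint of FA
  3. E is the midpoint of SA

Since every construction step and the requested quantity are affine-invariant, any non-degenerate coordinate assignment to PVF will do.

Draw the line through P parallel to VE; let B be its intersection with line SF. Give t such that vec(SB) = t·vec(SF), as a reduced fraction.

Work in coordinates with P = (0, 0), V = (1, 0), F = (0, 1).
1. A is the centroid of triangle PVF ⇒ A = (1/3, 1/3)
2. S is the midpoint of FA ⇒ S = (1/6, 2/3)
3. E is the midpoint of SA ⇒ E = (1/4, 1/2)
through P parallel to VE: direction (-3/4, 1/2); meets SF at B = (3/4, -1/2)
B = S + t·(F−S) with t = -7/2

t = -7/2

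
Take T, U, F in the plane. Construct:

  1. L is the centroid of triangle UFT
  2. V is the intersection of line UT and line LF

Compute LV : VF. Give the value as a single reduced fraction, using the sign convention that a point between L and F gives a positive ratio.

LV:VF = -1/3

Choose coordinates T = (0, 0), U = (1, 0), F = (0, 1).
1. L is the centroid of triangle UFT ⇒ L = (1/3, 1/3)
2. V is the intersection of line UT and line LF ⇒ V = (1/2, 0)
V = L + t·(F−L) with t = -1/2, so LV:VF = t:(1−t) = -1/2:3/2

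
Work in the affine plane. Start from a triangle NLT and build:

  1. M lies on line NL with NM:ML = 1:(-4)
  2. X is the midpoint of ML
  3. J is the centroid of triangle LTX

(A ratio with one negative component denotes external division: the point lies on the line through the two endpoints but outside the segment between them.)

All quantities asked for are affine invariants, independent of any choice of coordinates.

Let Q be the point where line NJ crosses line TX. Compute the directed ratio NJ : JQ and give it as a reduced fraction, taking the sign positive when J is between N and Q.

NJ:JQ = -5/2

Set N = (0, 0), L = (1, 0), T = (0, 1); any affine frame gives the same invariant.
1. M lies on line NL with NM:ML = 1:(-4) ⇒ M = (-1/3, 0)
2. X is the midpoint of ML ⇒ X = (1/3, 0)
3. J is the centroid of triangle LTX ⇒ J = (4/9, 1/3)
line NJ meets TX at Q = (4/15, 1/5)
J = N + t·(Q−N) with t = 5/3, so NJ:JQ = 5/3:-2/3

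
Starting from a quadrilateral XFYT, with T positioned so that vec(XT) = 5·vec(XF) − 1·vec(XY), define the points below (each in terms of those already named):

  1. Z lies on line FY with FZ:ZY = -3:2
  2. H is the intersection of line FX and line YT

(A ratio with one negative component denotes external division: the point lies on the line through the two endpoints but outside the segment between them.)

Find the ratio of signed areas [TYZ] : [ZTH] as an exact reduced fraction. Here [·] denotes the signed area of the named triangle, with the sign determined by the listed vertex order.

Work in coordinates with X = (0, 0), F = (1, 0), Y = (0, 1), T = (5, -1).
1. Z lies on line FY with FZ:ZY = -3:2 ⇒ Z = (-2, 3)
2. H is the intersection of line FX and line YT ⇒ H = (5/2, 0)
2·[TYZ] = -6, 2·[ZTH] = -3
[TYZ]:[ZTH] = -6:-3 = 2

[TYZ]:[ZTH] = 2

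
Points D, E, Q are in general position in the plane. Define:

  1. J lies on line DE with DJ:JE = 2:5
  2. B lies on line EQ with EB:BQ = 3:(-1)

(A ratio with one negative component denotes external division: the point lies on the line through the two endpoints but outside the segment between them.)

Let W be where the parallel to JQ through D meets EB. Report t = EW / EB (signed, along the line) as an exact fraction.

Assign D = (0, 0), E = (1, 0), Q = (0, 1) — the answer is frame-independent, so this choice is without loss of generality.
1. J lies on line DE with DJ:JE = 2:5 ⇒ J = (2/7, 0)
2. B lies on line EQ with EB:BQ = 3:(-1) ⇒ B = (-1/2, 3/2)
through D parallel to JQ: direction (-2/7, 1); meets EB at W = (-2/5, 7/5)
W = E + t·(B−E) with t = 14/15

t = 14/15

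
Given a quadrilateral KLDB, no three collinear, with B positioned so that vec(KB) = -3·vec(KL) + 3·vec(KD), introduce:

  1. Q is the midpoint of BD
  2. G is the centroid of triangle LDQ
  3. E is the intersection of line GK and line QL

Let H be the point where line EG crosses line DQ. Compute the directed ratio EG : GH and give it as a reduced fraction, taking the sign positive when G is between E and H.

Choose coordinates K = (0, 0), L = (1, 0), D = (0, 1), B = (-3, 3).
1. Q is the midpoint of BD ⇒ Q = (-3/2, 2)
2. G is the centroid of triangle LDQ ⇒ G = (-1/6, 1)
3. E is the intersection of line GK and line QL ⇒ E = (-2/13, 12/13)
line EG meets DQ at H = (-3/16, 9/8)
G = E + t·(H−E) with t = 8/21, so EG:GH = 8/21:13/21

EG:GH = 8/13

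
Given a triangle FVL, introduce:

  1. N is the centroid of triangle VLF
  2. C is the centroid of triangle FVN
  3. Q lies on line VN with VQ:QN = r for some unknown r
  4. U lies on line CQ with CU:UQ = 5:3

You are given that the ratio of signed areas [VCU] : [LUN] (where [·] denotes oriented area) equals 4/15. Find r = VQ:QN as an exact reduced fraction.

Choose coordinates F = (0, 0), V = (1, 0), L = (0, 1).
1. N is the centroid of triangle VLF ⇒ N = (1/3, 1/3)
2. C is the centroid of triangle FVN ⇒ C = (4/9, 1/9)
3. With VQ:QN = r, write λ = r/(r+1) so Q = V + λ·(N−V); Q is affine-linear in λ
4. U lies on line CQ with CU:UQ = 5:3 ⇒ U is an affine combination of earlier points and hence also affine-linear in λ
Every point depending on Q is an affine combination of Q and λ-independent points, so each such coordinate is linear in λ; the λ² term in each signed area is a multiple of (N−V)×(N−V) = 0, so 2·[VCU] and 2·[LUN] are each linear in λ. Evaluating at λ=0 and λ=1:
  2·[VCU] = -5/72·λ,   2·[LUN] = 5/24·λ − 5/24
So [VCU]:[LUN] = (-5/72·λ) / (5/24·λ − 5/24). Setting this equal to 4/15:
  -5/72·λ = 4/15·(5/24·λ − 5/24)  ⇒  λ = 4/9
Then r = λ/(1−λ) = (4/9)/(5/9) = 4/5. Check: with r = 4/5, Q = (19/27, 4/27) and [VCU]:[LUN] = 4/15 as required.

r = 4/5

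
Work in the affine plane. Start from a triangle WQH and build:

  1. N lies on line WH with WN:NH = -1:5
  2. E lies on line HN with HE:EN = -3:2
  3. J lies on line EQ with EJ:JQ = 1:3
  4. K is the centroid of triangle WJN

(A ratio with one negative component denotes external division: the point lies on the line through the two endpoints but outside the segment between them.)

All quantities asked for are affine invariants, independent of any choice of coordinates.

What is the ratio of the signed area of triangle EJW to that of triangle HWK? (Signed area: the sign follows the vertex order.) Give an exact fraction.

[EJW]:[HWK] = 33/4

Set W = (0, 0), Q = (1, 0), H = (0, 1); any affine frame gives the same invariant.
1. N lies on line WH with WN:NH = -1:5 ⇒ N = (0, -1/4)
2. E lies on line HN with HE:EN = -3:2 ⇒ E = (0, -11/4)
3. J lies on line EQ with EJ:JQ = 1:3 ⇒ J = (1/4, -33/16)
4. K is the centroid of triangle WJN ⇒ K = (1/12, -37/48)
2·[EJW] = 11/16, 2·[HWK] = 1/12
[EJW]:[HWK] = 11/16:1/12 = 33/4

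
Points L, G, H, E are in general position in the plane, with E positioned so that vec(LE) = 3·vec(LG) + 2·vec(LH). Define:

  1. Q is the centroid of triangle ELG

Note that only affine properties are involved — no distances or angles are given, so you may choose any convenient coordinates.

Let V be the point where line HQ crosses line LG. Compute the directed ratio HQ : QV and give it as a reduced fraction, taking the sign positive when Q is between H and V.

HQ:QV = 1/2

Assign L = (0, 0), G = (1, 0), H = (0, 1), E = (3, 2) — the answer is frame-independent, so this choice is without loss of generality.
1. Q is the centroid of triangle ELG ⇒ Q = (4/3, 2/3)
line HQ meets LG at V = (4, 0)
Q = H + t·(V−H) with t = 1/3, so HQ:QV = 1/3:2/3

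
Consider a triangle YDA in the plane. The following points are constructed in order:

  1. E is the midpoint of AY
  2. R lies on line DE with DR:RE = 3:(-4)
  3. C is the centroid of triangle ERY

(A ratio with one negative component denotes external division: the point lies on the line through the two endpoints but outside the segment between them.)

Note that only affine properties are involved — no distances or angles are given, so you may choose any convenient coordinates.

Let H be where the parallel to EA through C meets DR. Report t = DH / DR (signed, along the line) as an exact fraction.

Set Y = (0, 0), D = (1, 0), A = (0, 1); any affine frame gives the same invariant.
1. E is the midpoint of AY ⇒ E = (0, 1/2)
2. R lies on line DE with DR:RE = 3:(-4) ⇒ R = (4, -3/2)
3. C is the centroid of triangle ERY ⇒ C = (4/3, -1/3)
through C parallel to EA: direction (0, 1/2); meets DR at H = (4/3, -1/6)
H = D + t·(R−D) with t = 1/9

t = 1/9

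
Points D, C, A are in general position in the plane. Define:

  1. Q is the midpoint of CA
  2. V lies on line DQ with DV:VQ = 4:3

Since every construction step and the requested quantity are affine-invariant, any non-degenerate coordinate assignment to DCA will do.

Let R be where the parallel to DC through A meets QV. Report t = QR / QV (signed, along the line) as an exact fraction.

Work in coordinates with D = (0, 0), C = (1, 0), A = (0, 1).
1. Q is the midpoint of CA ⇒ Q = (1/2, 1/2)
2. V lies on line DQ with DV:VQ = 4:3 ⇒ V = (2/7, 2/7)
through A parallel to DC: direction (1, 0); meets QV at R = (1, 1)
R = Q + t·(V−Q) with t = -7/3

t = -7/3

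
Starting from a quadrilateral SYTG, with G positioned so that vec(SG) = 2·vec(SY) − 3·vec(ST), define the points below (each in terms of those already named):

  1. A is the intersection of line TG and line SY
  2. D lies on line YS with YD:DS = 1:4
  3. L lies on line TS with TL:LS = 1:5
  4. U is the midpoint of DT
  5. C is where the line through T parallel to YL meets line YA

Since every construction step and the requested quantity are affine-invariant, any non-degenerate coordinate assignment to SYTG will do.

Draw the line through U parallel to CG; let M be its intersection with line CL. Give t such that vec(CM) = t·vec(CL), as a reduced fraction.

Work in coordinates with S = (0, 0), Y = (1, 0), T = (0, 1), G = (2, -3).
1. A is the intersection of line TG and line SY ⇒ A = (1/2, 0)
2. D lies on line YS with YD:DS = 1:4 ⇒ D = (4/5, 0)
3. L lies on line TS with TL:LS = 1:5 ⇒ L = (0, 5/6)
4. U is the midpoint of DT ⇒ U = (2/5, 1/2)
5. C is where the line through T parallel to YL meets line YA ⇒ C = (6/5, 0)
through U parallel to CG: direction (4/5, -3); meets CL at M = (21/55, 25/44)
M = C + t·(L−C) with t = 15/22

t = 15/22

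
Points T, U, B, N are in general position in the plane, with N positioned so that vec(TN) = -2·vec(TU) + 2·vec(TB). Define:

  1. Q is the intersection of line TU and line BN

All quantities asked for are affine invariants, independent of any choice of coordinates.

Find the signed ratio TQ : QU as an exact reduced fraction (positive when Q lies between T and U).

TQ:QU = -2

Work in coordinates with T = (0, 0), U = (1, 0), B = (0, 1), N = (-2, 2).
1. Q is the intersection of line TU and line BN ⇒ Q = (2, 0)
Q = T + t·(U−T) with t = 2, so TQ:QU = t:(1−t) = 2:-1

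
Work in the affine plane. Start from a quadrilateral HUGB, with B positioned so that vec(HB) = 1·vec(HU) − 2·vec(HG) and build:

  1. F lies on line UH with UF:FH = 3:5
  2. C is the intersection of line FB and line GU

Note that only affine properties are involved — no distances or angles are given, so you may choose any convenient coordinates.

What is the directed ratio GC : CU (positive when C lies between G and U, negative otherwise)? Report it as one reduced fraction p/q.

GC:CU = 7/6

Work in coordinates with H = (0, 0), U = (1, 0), G = (0, 1), B = (1, -2).
1. F lies on line UH with UF:FH = 3:5 ⇒ F = (5/8, 0)
2. C is the intersection of line FB and line GU ⇒ C = (7/13, 6/13)
C = G + t·(U−G) with t = 7/13, so GC:CU = t:(1−t) = 7/13:6/13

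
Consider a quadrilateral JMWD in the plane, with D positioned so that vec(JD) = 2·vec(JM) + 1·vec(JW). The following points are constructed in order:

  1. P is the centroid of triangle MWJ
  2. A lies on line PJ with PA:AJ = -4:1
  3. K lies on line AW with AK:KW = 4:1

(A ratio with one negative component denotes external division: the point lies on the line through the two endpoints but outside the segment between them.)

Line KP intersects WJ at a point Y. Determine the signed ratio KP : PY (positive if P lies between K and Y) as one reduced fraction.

KP:PY = -16/15

Assign J = (0, 0), M = (1, 0), W = (0, 1), D = (2, 1) — the answer is frame-independent, so this choice is without loss of generality.
1. P is the centroid of triangle MWJ ⇒ P = (1/3, 1/3)
2. A lies on line PJ with PA:AJ = -4:1 ⇒ A = (-1/9, -1/9)
3. K lies on line AW with AK:KW = 4:1 ⇒ K = (-1/45, 7/9)
line KP meets WJ at Y = (0, 3/4)
P = K + t·(Y−K) with t = 16, so KP:PY = 16:-15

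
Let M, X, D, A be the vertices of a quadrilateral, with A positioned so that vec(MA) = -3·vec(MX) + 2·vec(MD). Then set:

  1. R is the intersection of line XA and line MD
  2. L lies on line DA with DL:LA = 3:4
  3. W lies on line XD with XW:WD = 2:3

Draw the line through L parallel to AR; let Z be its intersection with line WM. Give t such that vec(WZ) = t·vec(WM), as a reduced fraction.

Set M = (0, 0), X = (1, 0), D = (0, 1), A = (-3, 2); any affine frame gives the same invariant.
1. R is the intersection of line XA and line MD ⇒ R = (0, 1/2)
2. L lies on line DA with DL:LA = 3:4 ⇒ L = (-9/7, 10/7)
3. W lies on line XD with XW:WD = 2:3 ⇒ W = (3/5, 2/5)
through L parallel to AR: direction (3, -3/2); meets WM at Z = (33/49, 22/49)
Z = W + t·(M−W) with t = -6/49

t = -6/49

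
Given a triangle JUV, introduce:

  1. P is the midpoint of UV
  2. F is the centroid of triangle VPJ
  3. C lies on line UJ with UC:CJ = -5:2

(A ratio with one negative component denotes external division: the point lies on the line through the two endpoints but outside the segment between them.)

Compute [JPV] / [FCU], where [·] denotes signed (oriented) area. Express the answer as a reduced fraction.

[JPV]:[FCU] = 3/5

Assign J = (0, 0), U = (1, 0), V = (0, 1) — the answer is frame-independent, so this choice is without loss of generality.
1. P is the midpoint of UV ⇒ P = (1/2, 1/2)
2. F is the centroid of triangle VPJ ⇒ F = (1/6, 1/2)
3. C lies on line UJ with UC:CJ = -5:2 ⇒ C = (-2/3, 0)
2·[JPV] = 1/2, 2·[FCU] = 5/6
[JPV]:[FCU] = 1/2:5/6 = 3/5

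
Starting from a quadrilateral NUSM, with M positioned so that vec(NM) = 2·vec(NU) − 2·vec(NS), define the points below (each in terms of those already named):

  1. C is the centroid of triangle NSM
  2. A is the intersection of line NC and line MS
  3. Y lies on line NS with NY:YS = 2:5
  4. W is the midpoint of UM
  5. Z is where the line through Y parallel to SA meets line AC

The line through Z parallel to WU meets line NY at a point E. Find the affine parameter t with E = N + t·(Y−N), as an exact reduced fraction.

Choose coordinates N = (0, 0), U = (1, 0), S = (0, 1), M = (2, -2).
1. C is the centroid of triangle NSM ⇒ C = (2/3, -1/3)
2. A is the intersection of line NC and line MS ⇒ A = (1, -1/2)
3. Y lies on line NS with NY:YS = 2:5 ⇒ Y = (0, 2/7)
4. W is the midpoint of UM ⇒ W = (3/2, -1)
5. Z is where the line through Y parallel to SA meets line AC ⇒ Z = (2/7, -1/7)
through Z parallel to WU: direction (-1/2, 1); meets NY at E = (0, 3/7)
E = N + t·(Y−N) with t = 3/2

t = 3/2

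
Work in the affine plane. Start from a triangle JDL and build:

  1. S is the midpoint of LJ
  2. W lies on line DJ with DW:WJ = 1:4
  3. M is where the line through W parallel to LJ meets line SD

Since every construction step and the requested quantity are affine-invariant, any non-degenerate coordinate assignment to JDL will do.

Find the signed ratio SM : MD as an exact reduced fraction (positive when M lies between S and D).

SM:MD = 4

Set J = (0, 0), D = (1, 0), L = (0, 1); any affine frame gives the same invariant.
1. S is the midpoint of LJ ⇒ S = (0, 1/2)
2. W lies on line DJ with DW:WJ = 1:4 ⇒ W = (4/5, 0)
3. M is where the line through W parallel to LJ meets line SD ⇒ M = (4/5, 1/10)
M = S + t·(D−S) with t = 4/5, so SM:MD = t:(1−t) = 4/5:1/5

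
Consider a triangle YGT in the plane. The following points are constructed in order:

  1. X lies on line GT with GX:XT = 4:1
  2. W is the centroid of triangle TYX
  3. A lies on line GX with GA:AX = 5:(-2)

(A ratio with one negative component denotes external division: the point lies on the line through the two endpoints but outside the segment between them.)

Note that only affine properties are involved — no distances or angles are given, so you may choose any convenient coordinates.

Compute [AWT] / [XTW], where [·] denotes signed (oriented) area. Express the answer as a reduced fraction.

[AWT]:[XTW] = 5/3

Assign Y = (0, 0), G = (1, 0), T = (0, 1) — the answer is frame-independent, so this choice is without loss of generality.
1. X lies on line GT with GX:XT = 4:1 ⇒ X = (1/5, 4/5)
2. W is the centroid of triangle TYX ⇒ W = (1/15, 3/5)
3. A lies on line GX with GA:AX = 5:(-2) ⇒ A = (-1/3, 4/3)
2·[AWT] = 1/9, 2·[XTW] = 1/15
[AWT]:[XTW] = 1/9:1/15 = 5/3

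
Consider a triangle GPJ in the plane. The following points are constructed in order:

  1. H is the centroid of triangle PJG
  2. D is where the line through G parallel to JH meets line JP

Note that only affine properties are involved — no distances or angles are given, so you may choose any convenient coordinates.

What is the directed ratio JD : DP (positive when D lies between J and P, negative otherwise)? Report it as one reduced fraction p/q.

Choose coordinates G = (0, 0), P = (1, 0), J = (0, 1).
1. H is the centroid of triangle PJG ⇒ H = (1/3, 1/3)
2. D is where the line through G parallel to JH meets line JP ⇒ D = (-1, 2)
D = J + t·(P−J) with t = -1, so JD:DP = t:(1−t) = -1:2

JD:DP = -1/2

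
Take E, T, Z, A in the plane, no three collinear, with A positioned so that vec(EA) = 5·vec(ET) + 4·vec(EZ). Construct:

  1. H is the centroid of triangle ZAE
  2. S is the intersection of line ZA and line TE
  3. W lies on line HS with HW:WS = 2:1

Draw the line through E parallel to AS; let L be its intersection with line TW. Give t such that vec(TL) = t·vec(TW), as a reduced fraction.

Set E = (0, 0), T = (1, 0), Z = (0, 1), A = (5, 4); any affine frame gives the same invariant.
1. H is the centroid of triangle ZAE ⇒ H = (5/3, 5/3)
2. S is the intersection of line ZA and line TE ⇒ S = (-5/3, 0)
3. W lies on line HS with HW:WS = 2:1 ⇒ W = (-5/9, 5/9)
through E parallel to AS: direction (-20/3, -4); meets TW at L = (25/67, 15/67)
L = T + t·(W−T) with t = 27/67

t = 27/67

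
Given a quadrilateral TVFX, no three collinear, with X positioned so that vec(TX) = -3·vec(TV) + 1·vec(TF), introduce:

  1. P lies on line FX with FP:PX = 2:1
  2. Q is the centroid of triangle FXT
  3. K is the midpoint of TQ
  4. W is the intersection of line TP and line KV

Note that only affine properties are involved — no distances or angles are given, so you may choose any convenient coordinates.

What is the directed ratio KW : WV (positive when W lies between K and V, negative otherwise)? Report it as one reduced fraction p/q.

KW:WV = -1/6

Assign T = (0, 0), V = (1, 0), F = (0, 1), X = (-3, 1) — the answer is frame-independent, so this choice is without loss of generality.
1. P lies on line FX with FP:PX = 2:1 ⇒ P = (-2, 1)
2. Q is the centroid of triangle FXT ⇒ Q = (-1, 2/3)
3. K is the midpoint of TQ ⇒ K = (-1/2, 1/3)
4. W is the intersection of line TP and line KV ⇒ W = (-4/5, 2/5)
W = K + t·(V−K) with t = -1/5, so KW:WV = t:(1−t) = -1/5:6/5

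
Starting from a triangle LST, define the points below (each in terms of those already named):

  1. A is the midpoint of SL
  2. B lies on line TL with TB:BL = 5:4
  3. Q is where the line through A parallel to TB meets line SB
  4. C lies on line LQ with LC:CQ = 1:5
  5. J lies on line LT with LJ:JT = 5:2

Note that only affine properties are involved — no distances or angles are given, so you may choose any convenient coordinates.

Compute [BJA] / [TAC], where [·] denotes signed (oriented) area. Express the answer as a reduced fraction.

Work in coordinates with L = (0, 0), S = (1, 0), T = (0, 1).
1. A is the midpoint of SL ⇒ A = (1/2, 0)
2. B lies on line TL with TB:BL = 5:4 ⇒ B = (0, 4/9)
3. Q is where the line through A parallel to TB meets line SB ⇒ Q = (1/2, 2/9)
4. C lies on line LQ with LC:CQ = 1:5 ⇒ C = (1/12, 1/27)
5. J lies on line LT with LJ:JT = 5:2 ⇒ J = (0, 5/7)
2·[BJA] = -17/126, 2·[TAC] = -43/108
[BJA]:[TAC] = -17/126:-43/108 = 102/301

[BJA]:[TAC] = 102/301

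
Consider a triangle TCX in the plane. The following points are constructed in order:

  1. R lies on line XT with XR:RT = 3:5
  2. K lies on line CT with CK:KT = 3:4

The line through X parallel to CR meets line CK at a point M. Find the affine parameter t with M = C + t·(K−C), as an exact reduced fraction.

t = -7/5

Choose coordinates T = (0, 0), C = (1, 0), X = (0, 1).
1. R lies on line XT with XR:RT = 3:5 ⇒ R = (0, 5/8)
2. K lies on line CT with CK:KT = 3:4 ⇒ K = (4/7, 0)
through X parallel to CR: direction (-1, 5/8); meets CK at M = (8/5, 0)
M = C + t·(K−C) with t = -7/5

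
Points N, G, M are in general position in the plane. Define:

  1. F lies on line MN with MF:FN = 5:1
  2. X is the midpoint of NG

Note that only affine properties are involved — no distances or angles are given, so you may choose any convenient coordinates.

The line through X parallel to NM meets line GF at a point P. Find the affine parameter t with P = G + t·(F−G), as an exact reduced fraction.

t = 1/2

Set N = (0, 0), G = (1, 0), M = (0, 1); any affine frame gives the same invariant.
1. F lies on line MN with MF:FN = 5:1 ⇒ F = (0, 1/6)
2. X is the midpoint of NG ⇒ X = (1/2, 0)
through X parallel to NM: direction (0, 1); meets GF at P = (1/2, 1/12)
P = G + t·(F−G) with t = 1/2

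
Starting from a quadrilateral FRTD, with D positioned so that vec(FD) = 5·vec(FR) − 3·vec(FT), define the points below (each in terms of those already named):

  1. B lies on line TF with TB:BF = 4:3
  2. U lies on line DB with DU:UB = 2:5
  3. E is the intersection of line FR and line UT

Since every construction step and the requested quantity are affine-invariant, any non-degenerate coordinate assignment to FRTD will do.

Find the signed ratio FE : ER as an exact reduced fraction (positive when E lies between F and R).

Set F = (0, 0), R = (1, 0), T = (0, 1), D = (5, -3); any affine frame gives the same invariant.
1. B lies on line TF with TB:BF = 4:3 ⇒ B = (0, 3/7)
2. U lies on line DB with DU:UB = 2:5 ⇒ U = (25/7, -99/49)
3. E is the intersection of line FR and line UT ⇒ E = (175/148, 0)
E = F + t·(R−F) with t = 175/148, so FE:ER = t:(1−t) = 175/148:-27/148

FE:ER = -175/27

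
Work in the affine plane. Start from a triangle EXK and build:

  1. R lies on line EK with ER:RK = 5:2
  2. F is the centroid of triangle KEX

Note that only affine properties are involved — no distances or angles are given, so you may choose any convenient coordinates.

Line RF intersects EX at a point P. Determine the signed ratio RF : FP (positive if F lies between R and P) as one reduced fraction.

RF:FP = 8/7

Choose coordinates E = (0, 0), X = (1, 0), K = (0, 1).
1. R lies on line EK with ER:RK = 5:2 ⇒ R = (0, 5/7)
2. F is the centroid of triangle KEX ⇒ F = (1/3, 1/3)
line RF meets EX at P = (5/8, 0)
F = R + t·(P−R) with t = 8/15, so RF:FP = 8/15:7/15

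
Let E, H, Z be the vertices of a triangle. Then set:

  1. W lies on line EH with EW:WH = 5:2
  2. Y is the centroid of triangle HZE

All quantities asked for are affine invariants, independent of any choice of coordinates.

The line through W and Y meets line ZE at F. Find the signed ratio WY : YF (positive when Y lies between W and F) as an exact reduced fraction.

WY:YF = 8/7

Work in coordinates with E = (0, 0), H = (1, 0), Z = (0, 1).
1. W lies on line EH with EW:WH = 5:2 ⇒ W = (5/7, 0)
2. Y is the centroid of triangle HZE ⇒ Y = (1/3, 1/3)
line WY meets ZE at F = (0, 5/8)
Y = W + t·(F−W) with t = 8/15, so WY:YF = 8/15:7/15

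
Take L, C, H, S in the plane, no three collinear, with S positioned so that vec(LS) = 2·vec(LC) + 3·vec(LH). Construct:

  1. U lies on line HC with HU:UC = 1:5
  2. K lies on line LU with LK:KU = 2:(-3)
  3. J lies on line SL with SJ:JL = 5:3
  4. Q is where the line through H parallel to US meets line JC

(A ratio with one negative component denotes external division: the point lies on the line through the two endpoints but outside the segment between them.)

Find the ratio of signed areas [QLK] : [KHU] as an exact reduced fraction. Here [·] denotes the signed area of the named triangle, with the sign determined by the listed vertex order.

Assign L = (0, 0), C = (1, 0), H = (0, 1), S = (2, 3) — the answer is frame-independent, so this choice is without loss of generality.
1. U lies on line HC with HU:UC = 1:5 ⇒ U = (1/6, 5/6)
2. K lies on line LU with LK:KU = 2:(-3) ⇒ K = (-1/3, -5/3)
3. J lies on line SL with SJ:JL = 5:3 ⇒ J = (3/4, 9/8)
4. Q is where the line through H parallel to US meets line JC ⇒ Q = (77/125, 216/125)
2·[QLK] = 169/375, 2·[KHU] = -1/2
[QLK]:[KHU] = 169/375:-1/2 = -338/375

[QLK]:[KHU] = -338/375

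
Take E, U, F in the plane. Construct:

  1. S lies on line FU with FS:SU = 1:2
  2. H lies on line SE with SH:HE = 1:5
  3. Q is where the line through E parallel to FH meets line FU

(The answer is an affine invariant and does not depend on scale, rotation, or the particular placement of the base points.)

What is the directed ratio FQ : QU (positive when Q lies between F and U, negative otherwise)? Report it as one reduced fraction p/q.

Assign E = (0, 0), U = (1, 0), F = (0, 1) — the answer is frame-independent, so this choice is without loss of generality.
1. S lies on line FU with FS:SU = 1:2 ⇒ S = (1/3, 2/3)
2. H lies on line SE with SH:HE = 1:5 ⇒ H = (5/18, 5/9)
3. Q is where the line through E parallel to FH meets line FU ⇒ Q = (-5/3, 8/3)
Q = F + t·(U−F) with t = -5/3, so FQ:QU = t:(1−t) = -5/3:8/3

FQ:QU = -5/8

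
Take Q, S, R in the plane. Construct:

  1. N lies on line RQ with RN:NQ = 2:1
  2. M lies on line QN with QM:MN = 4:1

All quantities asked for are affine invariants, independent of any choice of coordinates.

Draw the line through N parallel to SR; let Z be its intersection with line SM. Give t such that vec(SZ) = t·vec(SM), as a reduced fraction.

Assign Q = (0, 0), S = (1, 0), R = (0, 1) — the answer is frame-independent, so this choice is without loss of generality.
1. N lies on line RQ with RN:NQ = 2:1 ⇒ N = (0, 1/3)
2. M lies on line QN with QM:MN = 4:1 ⇒ M = (0, 4/15)
through N parallel to SR: direction (-1, 1); meets SM at Z = (1/11, 8/33)
Z = S + t·(M−S) with t = 10/11

t = 10/11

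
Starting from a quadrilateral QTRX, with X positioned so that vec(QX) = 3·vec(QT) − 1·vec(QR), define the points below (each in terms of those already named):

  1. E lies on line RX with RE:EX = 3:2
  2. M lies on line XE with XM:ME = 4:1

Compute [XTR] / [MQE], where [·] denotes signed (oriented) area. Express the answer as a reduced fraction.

Set Q = (0, 0), T = (1, 0), R = (0, 1), X = (3, -1); any affine frame gives the same invariant.
1. E lies on line RX with RE:EX = 3:2 ⇒ E = (9/5, -1/5)
2. M lies on line XE with XM:ME = 4:1 ⇒ M = (51/25, -9/25)
2·[XTR] = -1, 2·[MQE] = -6/25
[XTR]:[MQE] = -1:-6/25 = 25/6

[XTR]:[MQE] = 25/6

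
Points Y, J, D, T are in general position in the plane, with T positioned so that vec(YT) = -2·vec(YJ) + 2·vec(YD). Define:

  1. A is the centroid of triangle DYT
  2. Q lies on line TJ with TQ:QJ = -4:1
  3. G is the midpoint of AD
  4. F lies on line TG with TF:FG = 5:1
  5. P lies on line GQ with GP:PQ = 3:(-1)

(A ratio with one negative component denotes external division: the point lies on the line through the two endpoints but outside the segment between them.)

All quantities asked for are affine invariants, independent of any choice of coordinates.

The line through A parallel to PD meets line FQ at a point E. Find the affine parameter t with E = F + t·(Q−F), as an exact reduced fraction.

Choose coordinates Y = (0, 0), J = (1, 0), D = (0, 1), T = (-2, 2).
1. A is the centroid of triangle DYT ⇒ A = (-2/3, 1)
2. Q lies on line TJ with TQ:QJ = -4:1 ⇒ Q = (2, -2/3)
3. G is the midpoint of AD ⇒ G = (-1/3, 1)
4. F lies on line TG with TF:FG = 5:1 ⇒ F = (-11/18, 7/6)
5. P lies on line GQ with GP:PQ = 3:(-1) ⇒ P = (19/6, -3/2)
through A parallel to PD: direction (-19/6, 5/2); meets FQ at E = (-707/234, 223/78)
E = F + t·(Q−F) with t = -12/13

t = -12/13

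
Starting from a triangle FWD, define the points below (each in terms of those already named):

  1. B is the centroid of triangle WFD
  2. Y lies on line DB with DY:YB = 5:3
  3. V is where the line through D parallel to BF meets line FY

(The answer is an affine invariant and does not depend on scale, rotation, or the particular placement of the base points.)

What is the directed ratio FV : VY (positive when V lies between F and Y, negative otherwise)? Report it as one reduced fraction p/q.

FV:VY = -8/5

Work in coordinates with F = (0, 0), W = (1, 0), D = (0, 1).
1. B is the centroid of triangle WFD ⇒ B = (1/3, 1/3)
2. Y lies on line DB with DY:YB = 5:3 ⇒ Y = (5/24, 7/12)
3. V is where the line through D parallel to BF meets line FY ⇒ V = (5/9, 14/9)
V = F + t·(Y−F) with t = 8/3, so FV:VY = t:(1−t) = 8/3:-5/3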